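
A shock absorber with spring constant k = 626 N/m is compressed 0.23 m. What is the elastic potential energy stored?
PE = ½kx² = ½(626)(0.23)² = 16.56 J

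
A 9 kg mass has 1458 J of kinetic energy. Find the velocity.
v = √(2·KE/m) = √(2·1458/9) = 18.0 m/s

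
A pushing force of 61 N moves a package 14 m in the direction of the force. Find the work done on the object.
W = F·d = (61)(14) = 854.0 J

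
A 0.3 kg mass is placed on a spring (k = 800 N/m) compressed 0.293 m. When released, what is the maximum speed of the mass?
½kx² = ½mv² ⇒ v = x√(k/m) = (0.293)√(800/0.3) = 15.13 m/s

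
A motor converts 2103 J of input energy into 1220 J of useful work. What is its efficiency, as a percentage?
η = W_out/W_in = 1220/2103 = 58.01%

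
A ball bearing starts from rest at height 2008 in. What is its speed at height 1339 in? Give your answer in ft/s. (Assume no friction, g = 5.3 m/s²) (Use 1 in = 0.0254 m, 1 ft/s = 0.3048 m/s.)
Convert to SI: h₁−h₂ = 16.9926 m
mgh₁ = mgh₂ + ½mv² ⇒ v = √(2g(h₁−h₂)) = √(2·5.3·16.9926) = 13.4209 m/s = 44.03 ft/s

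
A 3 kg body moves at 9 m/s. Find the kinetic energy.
KE = ½mv² = ½(3)(9)² = 121.5 J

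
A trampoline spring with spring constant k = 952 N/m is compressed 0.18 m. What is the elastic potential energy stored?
PE = ½kx² = ½(952)(0.18)² = 15.42 J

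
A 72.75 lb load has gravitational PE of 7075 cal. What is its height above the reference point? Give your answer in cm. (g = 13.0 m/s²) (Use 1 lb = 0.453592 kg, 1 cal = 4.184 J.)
Convert to SI: m = 32.9988 kg, PE = 29601.8 J
h = PE/(mg) = 29601.8/(32.9988·13.0) = 69.0043 m = 6900 cm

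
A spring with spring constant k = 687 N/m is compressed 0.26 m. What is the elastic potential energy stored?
PE = ½kx² = ½(687)(0.26)² = 23.22 J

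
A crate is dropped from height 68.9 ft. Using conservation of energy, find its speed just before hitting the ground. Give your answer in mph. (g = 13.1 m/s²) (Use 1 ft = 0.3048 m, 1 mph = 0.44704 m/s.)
Convert to SI: h = 21.0007 m
mgh = ½mv² ⇒ v = √(2gh) = √(2·13.1·21.0007) = 23.4567 m/s = 52.47 mph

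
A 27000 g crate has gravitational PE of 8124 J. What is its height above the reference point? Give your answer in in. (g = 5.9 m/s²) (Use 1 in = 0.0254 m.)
Convert to SI: m = 27.0 kg, PE = 8124.0 J
h = PE/(mg) = 8124.0/(27.0·5.9) = 50.9981 m = 2008 in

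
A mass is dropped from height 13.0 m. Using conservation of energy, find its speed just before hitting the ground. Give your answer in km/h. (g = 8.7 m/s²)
mgh = ½mv² ⇒ v = √(2gh) = √(2·8.7·13.0) = 15.0399 m/s = 54.14 km/h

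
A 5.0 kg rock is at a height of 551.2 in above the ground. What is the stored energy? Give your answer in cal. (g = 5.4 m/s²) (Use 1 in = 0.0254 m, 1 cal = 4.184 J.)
Convert to SI: m = 5.0 kg, h = 14.0005 m
PE = mgh = (5.0)(5.4)(14.0005) = 378.013 J = 90.35 cal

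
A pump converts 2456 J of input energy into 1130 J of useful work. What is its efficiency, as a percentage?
η = W_out/W_in = 1130/2456 = 46.01%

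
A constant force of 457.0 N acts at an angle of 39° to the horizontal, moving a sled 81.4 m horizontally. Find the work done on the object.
W = F·d·cosθ = (457.0)(81.4)cos(39°) = 28910 J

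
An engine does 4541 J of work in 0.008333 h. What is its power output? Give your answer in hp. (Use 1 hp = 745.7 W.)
Convert to SI: W = 4541.0 J, t = 29.9988 s
P = W/t = 4541.0/29.9988 = 151.373 W = 0.203 hp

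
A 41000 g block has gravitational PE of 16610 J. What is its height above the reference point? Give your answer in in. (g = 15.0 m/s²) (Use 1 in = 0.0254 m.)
Convert to SI: m = 41.0 kg, PE = 16610.0 J
h = PE/(mg) = 16610.0/(41.0·15.0) = 27.0081 m = 1063 in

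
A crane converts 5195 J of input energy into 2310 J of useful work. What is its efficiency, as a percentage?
η = W_out/W_in = 2310/5195 = 44.47%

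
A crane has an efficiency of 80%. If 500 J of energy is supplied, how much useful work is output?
W_out = η·W_in = 0.8·500 = 400.0 J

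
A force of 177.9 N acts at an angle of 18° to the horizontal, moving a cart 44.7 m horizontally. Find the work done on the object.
W = F·d·cosθ = (177.9)(44.7)cos(18°) = 7563 J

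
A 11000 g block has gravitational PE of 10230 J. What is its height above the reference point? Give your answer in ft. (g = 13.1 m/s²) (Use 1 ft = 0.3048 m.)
Convert to SI: m = 11.0 kg, PE = 10230.0 J
h = PE/(mg) = 10230.0/(11.0·13.1) = 70.9924 m = 232.9 ft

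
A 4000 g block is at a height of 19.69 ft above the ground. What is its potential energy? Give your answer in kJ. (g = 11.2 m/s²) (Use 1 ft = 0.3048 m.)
Convert to SI: m = 4.0 kg, h = 6.00151 m
PE = mgh = (4.0)(11.2)(6.00151) = 268.868 J = 0.2689 kJ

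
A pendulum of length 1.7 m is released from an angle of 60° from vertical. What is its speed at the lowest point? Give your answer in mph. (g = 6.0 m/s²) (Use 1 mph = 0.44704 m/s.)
h = L(1 − cosθ) = 1.7(1 − cos60°) = 0.85 m
v = √(2gh) = √(2·6.0·0.85) = 3.19374 m/s = 7.144 mph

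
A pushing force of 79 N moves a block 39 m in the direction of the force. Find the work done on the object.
W = F·d = (79)(39) = 3081 J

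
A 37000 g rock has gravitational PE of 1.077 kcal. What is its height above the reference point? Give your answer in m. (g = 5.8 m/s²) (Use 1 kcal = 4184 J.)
Convert to SI: m = 37.0 kg, PE = 4506.17 J
h = PE/(mg) = 4506.17/(37.0·5.8) = 21.0 m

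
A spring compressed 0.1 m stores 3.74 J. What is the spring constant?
k = 2·PE/x² = 2·3.74/(0.1)² = 748.0 N/m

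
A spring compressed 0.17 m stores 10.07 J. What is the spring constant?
k = 2·PE/x² = 2·10.07/(0.17)² = 696.9 N/m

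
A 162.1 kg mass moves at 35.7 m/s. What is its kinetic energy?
KE = ½mv² = ½(162.1)(35.7)² = 103300 J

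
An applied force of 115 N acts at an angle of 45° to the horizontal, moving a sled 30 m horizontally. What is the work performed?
W = F·d·cosθ = (115)(30)cos(45°) = 2440 J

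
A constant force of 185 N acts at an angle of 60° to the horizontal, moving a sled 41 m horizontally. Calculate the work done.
W = F·d·cosθ = (185)(41)cos(60°) = 3793 J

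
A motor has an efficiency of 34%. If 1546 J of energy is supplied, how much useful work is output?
W_out = η·W_in = 0.34·1546 = 525.64 J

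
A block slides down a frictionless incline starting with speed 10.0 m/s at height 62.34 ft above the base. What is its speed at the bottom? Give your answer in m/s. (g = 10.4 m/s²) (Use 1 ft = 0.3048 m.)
Convert to SI: v₀ = 10.0 m/s, h = 19.0012 m
½mv₀² + mgh = ½mv² ⇒ v = √(v₀² + 2gh) = √(10.0² + 2·10.4·19.0012) = 22.25 m/s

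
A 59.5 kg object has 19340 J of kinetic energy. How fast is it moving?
v = √(2·KE/m) = √(2·19340/59.5) = 25.5 m/s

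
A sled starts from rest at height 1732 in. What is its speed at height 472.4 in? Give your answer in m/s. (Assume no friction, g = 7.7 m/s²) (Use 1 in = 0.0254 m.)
Convert to SI: h₁−h₂ = 31.9938 m
mgh₁ = mgh₂ + ½mv² ⇒ v = √(2g(h₁−h₂)) = √(2·7.7·31.9938) = 22.2 m/s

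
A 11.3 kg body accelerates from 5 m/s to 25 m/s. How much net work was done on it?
W = ΔKE = ½m(v₂² − v₁²) = ½(11.3)(25² − 5²) = 3390.0 J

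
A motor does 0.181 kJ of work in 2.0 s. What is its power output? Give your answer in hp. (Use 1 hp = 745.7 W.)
Convert to SI: W = 181.0 J, t = 2.0 s
P = W/t = 181.0/2.0 = 90.5 W = 0.1214 hp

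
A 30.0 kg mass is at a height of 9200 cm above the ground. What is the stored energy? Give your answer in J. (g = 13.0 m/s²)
Convert to SI: m = 30.0 kg, h = 92.0 m
PE = mgh = (30.0)(13.0)(92.0) = 35880 J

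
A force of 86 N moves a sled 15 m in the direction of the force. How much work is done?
W = F·d = (86)(15) = 1290 J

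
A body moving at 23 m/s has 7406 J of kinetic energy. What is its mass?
m = 2·KE/v² = 2·7406/(23)² = 28.0 kg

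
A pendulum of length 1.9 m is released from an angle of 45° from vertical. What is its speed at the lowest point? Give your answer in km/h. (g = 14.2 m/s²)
h = L(1 − cosθ) = 1.9(1 − cos45°) = 0.556497 m
v = √(2gh) = √(2·14.2·0.556497) = 3.97549 m/s = 14.31 km/h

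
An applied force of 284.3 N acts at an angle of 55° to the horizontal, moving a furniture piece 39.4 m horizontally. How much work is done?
W = F·d·cosθ = (284.3)(39.4)cos(55°) = 6425 J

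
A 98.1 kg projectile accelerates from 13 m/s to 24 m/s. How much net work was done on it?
W = ΔKE = ½m(v₂² − v₁²) = ½(98.1)(24² − 13²) = 19963.35 J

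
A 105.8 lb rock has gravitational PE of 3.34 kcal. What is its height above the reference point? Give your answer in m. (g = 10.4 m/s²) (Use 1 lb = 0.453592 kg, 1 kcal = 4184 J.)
Convert to SI: m = 47.99 kg, PE = 13974.6 J
h = PE/(mg) = 13974.6/(47.99·10.4) = 28.0 m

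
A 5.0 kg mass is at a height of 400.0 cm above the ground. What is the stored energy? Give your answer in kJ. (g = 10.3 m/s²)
Convert to SI: m = 5.0 kg, h = 4.0 m
PE = mgh = (5.0)(10.3)(4.0) = 206.0 J = 0.206 kJ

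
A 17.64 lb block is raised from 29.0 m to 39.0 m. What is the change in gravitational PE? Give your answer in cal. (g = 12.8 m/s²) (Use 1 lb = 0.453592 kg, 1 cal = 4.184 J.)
Convert to SI: m = 8.00136 kg, Δh = 10.0 m
ΔPE = mgΔh = (8.00136)(12.8)(10.0) = 1024.17 J = 244.8 cal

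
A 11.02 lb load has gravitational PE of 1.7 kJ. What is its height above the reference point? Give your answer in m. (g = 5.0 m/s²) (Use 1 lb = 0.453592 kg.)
Convert to SI: m = 4.99858 kg, PE = 1700.0 J
h = PE/(mg) = 1700.0/(4.99858·5.0) = 68.02 m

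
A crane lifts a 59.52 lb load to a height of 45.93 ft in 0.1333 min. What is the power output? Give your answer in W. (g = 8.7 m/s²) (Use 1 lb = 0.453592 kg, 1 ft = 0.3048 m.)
Convert to SI: m = 26.9978 kg, h = 13.9995 m, t = 7.998 s
P = mgh/t = (26.9978)(8.7)(13.9995)/7.998 = 411.1 W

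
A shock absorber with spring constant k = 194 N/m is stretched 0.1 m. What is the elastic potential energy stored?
PE = ½kx² = ½(194)(0.1)² = 0.97 J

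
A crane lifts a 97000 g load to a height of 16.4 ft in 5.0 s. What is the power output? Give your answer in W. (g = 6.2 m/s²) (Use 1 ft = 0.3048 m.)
Convert to SI: m = 97.0 kg, h = 4.99872 m, t = 5.0 s
P = mgh/t = (97.0)(6.2)(4.99872)/5.0 = 601.2 W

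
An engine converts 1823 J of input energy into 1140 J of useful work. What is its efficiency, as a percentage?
η = W_out/W_in = 1140/1823 = 62.53%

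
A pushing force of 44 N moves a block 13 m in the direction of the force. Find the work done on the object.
W = F·d = (44)(13) = 572.0 J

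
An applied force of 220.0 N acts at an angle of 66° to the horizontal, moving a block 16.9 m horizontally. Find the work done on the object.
W = F·d·cosθ = (220.0)(16.9)cos(66°) = 1512 J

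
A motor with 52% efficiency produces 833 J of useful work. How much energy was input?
W_in = W_out/η = 833/0.52 = 1602 J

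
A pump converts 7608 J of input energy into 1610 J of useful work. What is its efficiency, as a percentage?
η = W_out/W_in = 1610/7608 = 21.16%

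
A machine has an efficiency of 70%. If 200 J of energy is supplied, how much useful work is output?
W_out = η·W_in = 0.7·200 = 140.0 J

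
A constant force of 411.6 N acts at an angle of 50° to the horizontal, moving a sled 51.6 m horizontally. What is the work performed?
W = F·d·cosθ = (411.6)(51.6)cos(50°) = 13650 J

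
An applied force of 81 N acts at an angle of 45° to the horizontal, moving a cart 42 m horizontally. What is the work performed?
W = F·d·cosθ = (81)(42)cos(45°) = 2406 J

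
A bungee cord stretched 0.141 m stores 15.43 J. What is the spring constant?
k = 2·PE/x² = 2·15.43/(0.141)² = 1552 N/m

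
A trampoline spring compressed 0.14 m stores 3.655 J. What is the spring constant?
k = 2·PE/x² = 2·3.655/(0.14)² = 373.0 N/m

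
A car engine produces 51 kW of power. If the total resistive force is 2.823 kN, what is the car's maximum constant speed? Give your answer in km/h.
Convert to SI: F = 2823.0 N
P = Fv ⇒ v = P/F = 51000 W/2823.0 N = 18.0659 m/s = 65.04 km/h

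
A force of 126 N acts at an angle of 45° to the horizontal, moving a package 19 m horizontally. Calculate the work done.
W = F·d·cosθ = (126)(19)cos(45°) = 1693 J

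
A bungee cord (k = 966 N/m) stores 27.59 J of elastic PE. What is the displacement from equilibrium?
x = √(2·PE/k) = √(2·27.59/966) = 0.239 m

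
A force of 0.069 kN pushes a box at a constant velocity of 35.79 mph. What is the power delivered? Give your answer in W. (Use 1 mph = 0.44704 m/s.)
Convert to SI: F = 69.0 N, v = 15.9996 m/s
P = Fv = (69.0)(15.9996) = 1104 W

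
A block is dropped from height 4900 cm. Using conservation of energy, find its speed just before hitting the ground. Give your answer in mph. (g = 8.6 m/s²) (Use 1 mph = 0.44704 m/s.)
Convert to SI: h = 49.0 m
mgh = ½mv² ⇒ v = √(2gh) = √(2·8.6·49.0) = 29.031 m/s = 64.94 mph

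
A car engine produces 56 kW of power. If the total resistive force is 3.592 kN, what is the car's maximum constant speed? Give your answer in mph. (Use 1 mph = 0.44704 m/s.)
Convert to SI: F = 3592.0 N
P = Fv ⇒ v = P/F = 56000 W/3592.0 N = 15.5902 m/s = 34.87 mph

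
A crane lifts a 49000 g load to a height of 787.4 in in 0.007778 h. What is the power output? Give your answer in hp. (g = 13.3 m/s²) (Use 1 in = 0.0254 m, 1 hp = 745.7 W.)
Convert to SI: m = 49.0 kg, h = 20.0 m, t = 28.0008 s
P = mgh/t = (49.0)(13.3)(20.0)/28.0008 = 465.486 W = 0.6242 hp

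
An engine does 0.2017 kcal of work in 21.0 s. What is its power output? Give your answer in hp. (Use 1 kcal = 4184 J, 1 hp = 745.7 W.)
Convert to SI: W = 843.913 J, t = 21.0 s
P = W/t = 843.913/21.0 = 40.1863 W = 0.05389 hp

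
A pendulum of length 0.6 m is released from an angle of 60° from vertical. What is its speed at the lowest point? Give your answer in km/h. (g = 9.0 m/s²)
h = L(1 − cosθ) = 0.6(1 − cos60°) = 0.3 m
v = √(2gh) = √(2·9.0·0.3) = 2.32379 m/s = 8.366 km/h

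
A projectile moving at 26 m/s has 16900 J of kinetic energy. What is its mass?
m = 2·KE/v² = 2·16900/(26)² = 50.0 kg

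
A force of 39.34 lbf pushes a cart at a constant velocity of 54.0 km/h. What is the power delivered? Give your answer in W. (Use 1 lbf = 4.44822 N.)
Convert to SI: F = 174.993 N, v = 15.0 m/s
P = Fv = (174.993)(15.0) = 2625 W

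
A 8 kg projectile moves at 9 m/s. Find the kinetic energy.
KE = ½mv² = ½(8)(9)² = 324.0 J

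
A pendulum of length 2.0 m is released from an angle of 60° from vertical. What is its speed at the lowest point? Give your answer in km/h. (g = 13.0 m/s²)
h = L(1 − cosθ) = 2.0(1 − cos60°) = 1.0 m
v = √(2gh) = √(2·13.0·1.0) = 5.09902 m/s = 18.36 km/h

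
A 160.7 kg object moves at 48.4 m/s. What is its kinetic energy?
KE = ½mv² = ½(160.7)(48.4)² = 188200 J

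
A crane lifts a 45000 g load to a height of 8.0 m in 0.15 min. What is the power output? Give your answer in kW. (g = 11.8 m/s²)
Convert to SI: m = 45.0 kg, h = 8.0 m, t = 9.0 s
P = mgh/t = (45.0)(11.8)(8.0)/9.0 = 472.0 W = 0.472 kW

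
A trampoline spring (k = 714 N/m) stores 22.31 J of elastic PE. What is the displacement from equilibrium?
x = √(2·PE/k) = √(2·22.31/714) = 0.25 m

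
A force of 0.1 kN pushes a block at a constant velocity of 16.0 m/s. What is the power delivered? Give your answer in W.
Convert to SI: F = 100.0 N, v = 16.0 m/s
P = Fv = (100.0)(16.0) = 1600 W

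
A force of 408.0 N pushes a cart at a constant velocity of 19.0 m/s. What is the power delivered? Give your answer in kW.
P = Fv = (408.0)(19.0) = 7752.0 W = 7.752 kW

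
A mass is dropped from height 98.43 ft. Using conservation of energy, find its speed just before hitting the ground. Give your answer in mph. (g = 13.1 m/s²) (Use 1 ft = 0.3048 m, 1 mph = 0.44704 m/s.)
Convert to SI: h = 30.0015 m
mgh = ½mv² ⇒ v = √(2gh) = √(2·13.1·30.0015) = 28.0364 m/s = 62.72 mph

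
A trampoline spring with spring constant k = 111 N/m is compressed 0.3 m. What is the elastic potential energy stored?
PE = ½kx² = ½(111)(0.3)² = 4.995 J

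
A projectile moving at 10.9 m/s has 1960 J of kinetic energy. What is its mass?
m = 2·KE/v² = 2·1960/(10.9)² = 32.99 kg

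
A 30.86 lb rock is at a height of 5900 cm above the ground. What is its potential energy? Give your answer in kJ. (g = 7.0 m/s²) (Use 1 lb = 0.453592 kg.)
Convert to SI: m = 13.9978 kg, h = 59.0 m
PE = mgh = (13.9978)(7.0)(59.0) = 5781.11 J = 5.781 kJ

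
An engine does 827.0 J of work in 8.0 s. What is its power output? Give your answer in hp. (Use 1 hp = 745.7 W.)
P = W/t = 827.0/8.0 = 103.375 W = 0.1386 hp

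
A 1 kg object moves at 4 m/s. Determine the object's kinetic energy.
KE = ½mv² = ½(1)(4)² = 8.0 J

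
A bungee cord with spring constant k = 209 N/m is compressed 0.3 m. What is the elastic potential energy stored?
PE = ½kx² = ½(209)(0.3)² = 9.405 J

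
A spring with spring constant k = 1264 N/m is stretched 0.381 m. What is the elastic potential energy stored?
PE = ½kx² = ½(1264)(0.381)² = 91.74 J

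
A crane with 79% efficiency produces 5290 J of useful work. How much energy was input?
W_in = W_out/η = 5290/0.79 = 6696 J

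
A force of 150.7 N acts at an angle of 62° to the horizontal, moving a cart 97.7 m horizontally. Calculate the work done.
W = F·d·cosθ = (150.7)(97.7)cos(62°) = 6912 J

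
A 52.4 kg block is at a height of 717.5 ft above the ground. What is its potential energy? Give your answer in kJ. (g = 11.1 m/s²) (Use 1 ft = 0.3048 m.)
Convert to SI: m = 52.4 kg, h = 218.694 m
PE = mgh = (52.4)(11.1)(218.694) = 127201 J = 127.2 kJ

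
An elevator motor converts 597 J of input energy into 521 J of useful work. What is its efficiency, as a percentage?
η = W_out/W_in = 521/597 = 87.27%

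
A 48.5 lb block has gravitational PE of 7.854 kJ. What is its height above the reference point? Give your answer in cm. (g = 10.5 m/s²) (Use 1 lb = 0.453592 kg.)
Convert to SI: m = 21.9992 kg, PE = 7854.0 J
h = PE/(mg) = 7854.0/(21.9992·10.5) = 34.0012 m = 3400 cm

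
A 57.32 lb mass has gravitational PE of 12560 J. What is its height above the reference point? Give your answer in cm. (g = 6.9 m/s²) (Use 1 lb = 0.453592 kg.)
Convert to SI: m = 25.9999 kg, PE = 12560.0 J
h = PE/(mg) = 12560.0/(25.9999·6.9) = 70.0114 m = 7001 cm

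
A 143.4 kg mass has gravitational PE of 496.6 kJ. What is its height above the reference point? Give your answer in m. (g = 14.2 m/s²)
Convert to SI: m = 143.4 kg, PE = 496600 J
h = PE/(mg) = 496600/(143.4·14.2) = 243.9 m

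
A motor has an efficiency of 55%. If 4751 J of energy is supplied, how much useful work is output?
W_out = η·W_in = 0.55·4751 = 2613.05 J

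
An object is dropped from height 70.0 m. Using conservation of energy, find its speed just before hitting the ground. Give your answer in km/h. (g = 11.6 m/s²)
mgh = ½mv² ⇒ v = √(2gh) = √(2·11.6·70.0) = 40.2989 m/s = 145.1 km/h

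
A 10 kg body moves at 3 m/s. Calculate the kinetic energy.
KE = ½mv² = ½(10)(3)² = 45.0 J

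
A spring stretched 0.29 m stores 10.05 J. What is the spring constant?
k = 2·PE/x² = 2·10.05/(0.29)² = 239.0 N/m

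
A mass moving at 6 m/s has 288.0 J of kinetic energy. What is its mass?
m = 2·KE/v² = 2·288.0/(6)² = 16.0 kg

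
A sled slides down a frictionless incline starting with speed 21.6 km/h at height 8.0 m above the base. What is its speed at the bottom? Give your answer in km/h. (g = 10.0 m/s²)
Convert to SI: v₀ = 6.0 m/s, h = 8.0 m
½mv₀² + mgh = ½mv² ⇒ v = √(v₀² + 2gh) = √(6.0² + 2·10.0·8.0) = 14.0 m/s = 50.4 km/h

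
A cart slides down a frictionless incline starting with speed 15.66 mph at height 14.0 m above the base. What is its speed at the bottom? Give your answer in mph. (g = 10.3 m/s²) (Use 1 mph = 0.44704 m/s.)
Convert to SI: v₀ = 7.00065 m/s, h = 14.0 m
½mv₀² + mgh = ½mv² ⇒ v = √(v₀² + 2gh) = √(7.00065² + 2·10.3·14.0) = 18.3687 m/s = 41.09 mph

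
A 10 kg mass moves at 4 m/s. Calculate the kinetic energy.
KE = ½mv² = ½(10)(4)² = 80.0 J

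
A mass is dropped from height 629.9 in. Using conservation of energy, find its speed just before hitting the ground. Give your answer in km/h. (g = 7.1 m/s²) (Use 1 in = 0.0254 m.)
Convert to SI: h = 15.9995 m
mgh = ½mv² ⇒ v = √(2gh) = √(2·7.1·15.9995) = 15.0729 m/s = 54.26 km/h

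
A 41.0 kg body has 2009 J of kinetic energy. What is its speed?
v = √(2·KE/m) = √(2·2009/41.0) = 9.899 m/s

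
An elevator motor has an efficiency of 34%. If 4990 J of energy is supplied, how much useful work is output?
W_out = η·W_in = 0.34·4990 = 1696.6 J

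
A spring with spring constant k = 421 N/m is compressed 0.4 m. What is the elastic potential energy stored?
PE = ½kx² = ½(421)(0.4)² = 33.68 J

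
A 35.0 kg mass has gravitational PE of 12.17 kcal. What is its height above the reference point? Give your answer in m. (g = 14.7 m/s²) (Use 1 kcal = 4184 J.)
Convert to SI: m = 35.0 kg, PE = 50919.3 J
h = PE/(mg) = 50919.3/(35.0·14.7) = 98.97 m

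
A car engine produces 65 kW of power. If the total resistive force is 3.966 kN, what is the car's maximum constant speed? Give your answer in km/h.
Convert to SI: F = 3966.0 N
P = Fv ⇒ v = P/F = 65000 W/3966.0 N = 16.3893 m/s = 59.0 km/h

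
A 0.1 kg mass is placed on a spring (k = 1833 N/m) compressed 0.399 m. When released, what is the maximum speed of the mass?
½kx² = ½mv² ⇒ v = x√(k/m) = (0.399)√(1833/0.1) = 54.02 m/s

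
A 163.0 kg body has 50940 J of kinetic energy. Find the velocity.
v = √(2·KE/m) = √(2·50940/163.0) = 25.0 m/s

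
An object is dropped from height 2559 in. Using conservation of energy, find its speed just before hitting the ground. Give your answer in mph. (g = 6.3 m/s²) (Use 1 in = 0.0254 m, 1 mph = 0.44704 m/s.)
Convert to SI: h = 64.9986 m
mgh = ½mv² ⇒ v = √(2gh) = √(2·6.3·64.9986) = 28.6179 m/s = 64.02 mph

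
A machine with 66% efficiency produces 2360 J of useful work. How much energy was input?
W_in = W_out/η = 2360/0.66 = 3576 J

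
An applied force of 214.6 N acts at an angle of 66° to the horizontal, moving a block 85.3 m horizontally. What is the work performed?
W = F·d·cosθ = (214.6)(85.3)cos(66°) = 7445 J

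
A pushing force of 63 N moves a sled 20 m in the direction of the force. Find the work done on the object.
W = F·d = (63)(20) = 1260 J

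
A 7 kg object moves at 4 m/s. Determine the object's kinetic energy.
KE = ½mv² = ½(7)(4)² = 56.0 J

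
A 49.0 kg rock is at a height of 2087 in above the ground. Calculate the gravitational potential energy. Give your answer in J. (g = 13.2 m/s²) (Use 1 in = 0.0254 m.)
Convert to SI: m = 49.0 kg, h = 53.0098 m
PE = mgh = (49.0)(13.2)(53.0098) = 34290 J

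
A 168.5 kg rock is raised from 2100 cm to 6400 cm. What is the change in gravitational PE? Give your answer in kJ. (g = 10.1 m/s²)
Convert to SI: m = 168.5 kg, Δh = 43.0 m
ΔPE = mgΔh = (168.5)(10.1)(43.0) = 73179.6 J = 73.18 kJ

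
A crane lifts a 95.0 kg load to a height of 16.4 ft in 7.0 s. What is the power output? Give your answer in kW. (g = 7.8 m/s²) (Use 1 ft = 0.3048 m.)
Convert to SI: m = 95.0 kg, h = 4.99872 m, t = 7.0 s
P = mgh/t = (95.0)(7.8)(4.99872)/7.0 = 529.15 W = 0.5292 kW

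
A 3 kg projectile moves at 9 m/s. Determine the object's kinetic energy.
KE = ½mv² = ½(3)(9)² = 121.5 J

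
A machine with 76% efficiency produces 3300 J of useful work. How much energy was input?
W_in = W_out/η = 3300/0.76 = 4342 J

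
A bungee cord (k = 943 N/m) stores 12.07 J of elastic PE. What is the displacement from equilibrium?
x = √(2·PE/k) = √(2·12.07/943) = 0.16 m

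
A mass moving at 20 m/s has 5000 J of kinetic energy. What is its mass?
m = 2·KE/v² = 2·5000/(20)² = 25.0 kg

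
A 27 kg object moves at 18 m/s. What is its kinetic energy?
KE = ½mv² = ½(27)(18)² = 4374.0 J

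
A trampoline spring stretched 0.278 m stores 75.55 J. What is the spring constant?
k = 2·PE/x² = 2·75.55/(0.278)² = 1955 N/m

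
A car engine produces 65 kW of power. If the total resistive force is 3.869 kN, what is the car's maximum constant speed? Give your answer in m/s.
Convert to SI: F = 3869.0 N
P = Fv ⇒ v = P/F = 65000 W/3869.0 N = 16.8 m/s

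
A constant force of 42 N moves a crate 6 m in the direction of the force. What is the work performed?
W = F·d = (42)(6) = 252.0 J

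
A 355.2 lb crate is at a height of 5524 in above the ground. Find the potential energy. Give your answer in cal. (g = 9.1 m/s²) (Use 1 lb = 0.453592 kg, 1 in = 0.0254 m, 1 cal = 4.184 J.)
Convert to SI: m = 161.116 kg, h = 140.31 m
PE = mgh = (161.116)(9.1)(140.31) = 205716 J = 49170 cal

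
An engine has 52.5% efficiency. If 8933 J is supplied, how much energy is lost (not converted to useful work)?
W_lost = W_in(1 − η) = 8933·(1 − 0.525) = 4243 J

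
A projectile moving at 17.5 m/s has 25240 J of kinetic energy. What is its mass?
m = 2·KE/v² = 2·25240/(17.5)² = 164.8 kg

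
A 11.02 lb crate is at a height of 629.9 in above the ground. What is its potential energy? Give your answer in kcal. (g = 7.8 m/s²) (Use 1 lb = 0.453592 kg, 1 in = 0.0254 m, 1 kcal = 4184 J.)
Convert to SI: m = 4.99858 kg, h = 15.9995 m
PE = mgh = (4.99858)(7.8)(15.9995) = 623.802 J = 0.1491 kcal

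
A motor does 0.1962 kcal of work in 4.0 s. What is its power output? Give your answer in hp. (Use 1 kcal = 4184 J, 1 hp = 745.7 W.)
Convert to SI: W = 820.901 J, t = 4.0 s
P = W/t = 820.901/4.0 = 205.225 W = 0.2752 hp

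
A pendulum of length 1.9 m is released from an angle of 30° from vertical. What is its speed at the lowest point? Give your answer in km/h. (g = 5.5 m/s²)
h = L(1 − cosθ) = 1.9(1 − cos30°) = 0.254552 m
v = √(2gh) = √(2·5.5·0.254552) = 1.67334 m/s = 6.024 km/h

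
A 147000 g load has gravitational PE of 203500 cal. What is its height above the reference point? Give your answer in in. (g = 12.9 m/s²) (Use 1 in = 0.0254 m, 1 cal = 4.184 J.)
Convert to SI: m = 147.0 kg, PE = 851444 J
h = PE/(mg) = 851444/(147.0·12.9) = 449.003 m = 17680 in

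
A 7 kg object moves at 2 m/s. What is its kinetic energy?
KE = ½mv² = ½(7)(2)² = 14.0 J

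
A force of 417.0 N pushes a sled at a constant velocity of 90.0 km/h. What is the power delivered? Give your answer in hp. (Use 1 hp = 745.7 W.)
Convert to SI: F = 417.0 N, v = 25.0 m/s
P = Fv = (417.0)(25.0) = 10425.0 W = 13.98 hp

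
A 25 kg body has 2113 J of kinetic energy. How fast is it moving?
v = √(2·KE/m) = √(2·2113/25) = 13.0 m/s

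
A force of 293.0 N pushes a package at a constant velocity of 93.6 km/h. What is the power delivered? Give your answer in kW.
Convert to SI: F = 293.0 N, v = 26.0 m/s
P = Fv = (293.0)(26.0) = 7618.0 W = 7.618 kW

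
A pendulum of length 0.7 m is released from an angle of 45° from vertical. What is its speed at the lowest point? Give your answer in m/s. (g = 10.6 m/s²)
h = L(1 − cosθ) = 0.7(1 − cos45°) = 0.205025 m
v = √(2gh) = √(2·10.6·0.205025) = 2.085 m/s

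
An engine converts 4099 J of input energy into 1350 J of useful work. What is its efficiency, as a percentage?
η = W_out/W_in = 1350/4099 = 32.93%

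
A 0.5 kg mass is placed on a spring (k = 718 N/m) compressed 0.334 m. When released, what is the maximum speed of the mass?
½kx² = ½mv² ⇒ v = x√(k/m) = (0.334)√(718/0.5) = 12.66 m/s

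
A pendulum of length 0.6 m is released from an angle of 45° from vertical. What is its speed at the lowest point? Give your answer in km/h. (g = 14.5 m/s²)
h = L(1 − cosθ) = 0.6(1 − cos45°) = 0.175736 m
v = √(2gh) = √(2·14.5·0.175736) = 2.25751 m/s = 8.127 km/h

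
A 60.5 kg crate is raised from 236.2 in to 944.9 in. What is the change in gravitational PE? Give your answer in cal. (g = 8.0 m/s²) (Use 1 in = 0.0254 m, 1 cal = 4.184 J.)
Convert to SI: m = 60.5 kg, Δh = 18.001 m
ΔPE = mgΔh = (60.5)(8.0)(18.001) = 8712.47 J = 2082 cal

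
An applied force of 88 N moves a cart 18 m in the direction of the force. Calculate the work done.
W = F·d = (88)(18) = 1584 J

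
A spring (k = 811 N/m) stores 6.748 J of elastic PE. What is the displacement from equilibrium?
x = √(2·PE/k) = √(2·6.748/811) = 0.129 m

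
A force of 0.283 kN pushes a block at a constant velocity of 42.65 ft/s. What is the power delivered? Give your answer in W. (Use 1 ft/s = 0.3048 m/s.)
Convert to SI: F = 283.0 N, v = 12.9997 m/s
P = Fv = (283.0)(12.9997) = 3679 W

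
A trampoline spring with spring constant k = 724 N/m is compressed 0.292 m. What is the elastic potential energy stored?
PE = ½kx² = ½(724)(0.292)² = 30.87 J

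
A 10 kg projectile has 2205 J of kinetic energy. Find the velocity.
v = √(2·KE/m) = √(2·2205/10) = 21.0 m/s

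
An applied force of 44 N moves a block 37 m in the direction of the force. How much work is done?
W = F·d = (44)(37) = 1628 J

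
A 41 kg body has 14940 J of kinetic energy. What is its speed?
v = √(2·KE/m) = √(2·14940/41) = 27.0 m/s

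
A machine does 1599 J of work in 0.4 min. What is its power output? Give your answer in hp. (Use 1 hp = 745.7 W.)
Convert to SI: W = 1599.0 J, t = 24.0 s
P = W/t = 1599.0/24.0 = 66.625 W = 0.08935 hp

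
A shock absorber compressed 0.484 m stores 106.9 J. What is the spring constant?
k = 2·PE/x² = 2·106.9/(0.484)² = 912.7 N/m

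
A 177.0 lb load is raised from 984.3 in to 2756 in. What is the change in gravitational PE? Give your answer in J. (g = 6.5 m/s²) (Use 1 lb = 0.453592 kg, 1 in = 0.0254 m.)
Convert to SI: m = 80.2858 kg, Δh = 45.0012 m
ΔPE = mgΔh = (80.2858)(6.5)(45.0012) = 23480 J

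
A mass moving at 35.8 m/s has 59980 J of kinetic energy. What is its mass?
m = 2·KE/v² = 2·59980/(35.8)² = 93.6 kg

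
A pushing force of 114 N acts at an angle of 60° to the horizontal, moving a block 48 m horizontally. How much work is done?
W = F·d·cosθ = (114)(48)cos(60°) = 2736 J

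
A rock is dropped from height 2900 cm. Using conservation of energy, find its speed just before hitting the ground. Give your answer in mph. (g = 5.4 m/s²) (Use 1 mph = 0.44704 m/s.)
Convert to SI: h = 29.0 m
mgh = ½mv² ⇒ v = √(2gh) = √(2·5.4·29.0) = 17.6975 m/s = 39.59 mph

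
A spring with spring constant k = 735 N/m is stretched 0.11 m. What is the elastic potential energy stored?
PE = ½kx² = ½(735)(0.11)² = 4.447 J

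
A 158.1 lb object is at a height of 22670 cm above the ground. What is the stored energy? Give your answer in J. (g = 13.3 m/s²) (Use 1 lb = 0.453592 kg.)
Convert to SI: m = 71.7129 kg, h = 226.7 m
PE = mgh = (71.7129)(13.3)(226.7) = 216200 J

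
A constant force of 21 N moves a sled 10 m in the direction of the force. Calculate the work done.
W = F·d = (21)(10) = 210.0 J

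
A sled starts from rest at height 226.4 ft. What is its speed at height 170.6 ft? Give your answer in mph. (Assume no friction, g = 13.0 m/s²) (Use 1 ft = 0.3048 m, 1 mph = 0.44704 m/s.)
Convert to SI: h₁−h₂ = 17.0078 m
mgh₁ = mgh₂ + ½mv² ⇒ v = √(2g(h₁−h₂)) = √(2·13.0·17.0078) = 21.0286 m/s = 47.04 mph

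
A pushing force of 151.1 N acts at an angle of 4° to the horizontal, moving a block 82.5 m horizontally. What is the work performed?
W = F·d·cosθ = (151.1)(82.5)cos(4°) = 12440 J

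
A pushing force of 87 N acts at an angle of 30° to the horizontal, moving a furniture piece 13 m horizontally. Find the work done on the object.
W = F·d·cosθ = (87)(13)cos(30°) = 979.5 J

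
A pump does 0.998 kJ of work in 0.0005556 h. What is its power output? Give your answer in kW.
Convert to SI: W = 998.0 J, t = 2.00016 s
P = W/t = 998.0/2.00016 = 498.96 W = 0.499 kW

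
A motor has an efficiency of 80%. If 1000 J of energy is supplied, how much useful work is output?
W_out = η·W_in = 0.8·1000 = 800.0 J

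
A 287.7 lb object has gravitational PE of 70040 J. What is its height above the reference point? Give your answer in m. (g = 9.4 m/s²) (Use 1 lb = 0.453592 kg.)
Convert to SI: m = 130.498 kg, PE = 70040.0 J
h = PE/(mg) = 70040.0/(130.498·9.4) = 57.1 m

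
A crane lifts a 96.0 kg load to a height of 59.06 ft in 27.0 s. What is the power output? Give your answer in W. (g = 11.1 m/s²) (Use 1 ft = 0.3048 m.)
Convert to SI: m = 96.0 kg, h = 18.0015 m, t = 27.0 s
P = mgh/t = (96.0)(11.1)(18.0015)/27.0 = 710.5 W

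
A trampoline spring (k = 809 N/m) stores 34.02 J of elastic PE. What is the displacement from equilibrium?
x = √(2·PE/k) = √(2·34.02/809) = 0.29 m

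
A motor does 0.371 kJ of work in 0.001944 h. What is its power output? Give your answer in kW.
Convert to SI: W = 371.0 J, t = 6.9984 s
P = W/t = 371.0/6.9984 = 53.0121 W = 0.05301 kW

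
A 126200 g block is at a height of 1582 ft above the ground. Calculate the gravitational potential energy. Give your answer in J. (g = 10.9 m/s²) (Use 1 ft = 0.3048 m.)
Convert to SI: m = 126.2 kg, h = 482.194 m
PE = mgh = (126.2)(10.9)(482.194) = 663300 J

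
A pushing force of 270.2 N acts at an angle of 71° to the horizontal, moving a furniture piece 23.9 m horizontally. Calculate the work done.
W = F·d·cosθ = (270.2)(23.9)cos(71°) = 2102 J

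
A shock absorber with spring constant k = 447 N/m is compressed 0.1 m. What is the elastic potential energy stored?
PE = ½kx² = ½(447)(0.1)² = 2.235 J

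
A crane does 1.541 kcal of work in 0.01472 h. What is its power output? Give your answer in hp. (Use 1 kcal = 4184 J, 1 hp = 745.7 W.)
Convert to SI: W = 6447.54 J, t = 52.992 s
P = W/t = 6447.54/52.992 = 121.67 W = 0.1632 hp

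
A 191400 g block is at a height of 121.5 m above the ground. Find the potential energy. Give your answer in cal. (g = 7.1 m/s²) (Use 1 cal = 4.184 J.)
Convert to SI: m = 191.4 kg, h = 121.5 m
PE = mgh = (191.4)(7.1)(121.5) = 165111 J = 39460 cal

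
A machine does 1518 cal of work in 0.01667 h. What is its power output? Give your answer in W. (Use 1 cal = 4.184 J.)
Convert to SI: W = 6351.31 J, t = 60.012 s
P = W/t = 6351.31/60.012 = 105.8 W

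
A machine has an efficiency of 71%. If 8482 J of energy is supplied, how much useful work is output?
W_out = η·W_in = 0.71·8482 = 6022.22 J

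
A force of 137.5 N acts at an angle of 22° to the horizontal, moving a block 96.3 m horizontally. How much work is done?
W = F·d·cosθ = (137.5)(96.3)cos(22°) = 12280 J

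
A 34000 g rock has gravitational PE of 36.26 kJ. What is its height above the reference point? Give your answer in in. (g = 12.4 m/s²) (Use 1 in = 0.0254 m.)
Convert to SI: m = 34.0 kg, PE = 36260.0 J
h = PE/(mg) = 36260.0/(34.0·12.4) = 86.0057 m = 3386 in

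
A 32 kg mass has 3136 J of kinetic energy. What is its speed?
v = √(2·KE/m) = √(2·3136/32) = 14.0 m/s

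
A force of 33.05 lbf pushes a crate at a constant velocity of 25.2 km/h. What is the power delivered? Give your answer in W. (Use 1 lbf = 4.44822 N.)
Convert to SI: F = 147.014 N, v = 7.0 m/s
P = Fv = (147.014)(7.0) = 1029 W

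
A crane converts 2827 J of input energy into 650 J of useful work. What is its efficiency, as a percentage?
η = W_out/W_in = 650/2827 = 22.99%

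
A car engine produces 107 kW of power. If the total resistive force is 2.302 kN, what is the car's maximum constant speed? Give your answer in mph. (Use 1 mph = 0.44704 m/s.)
Convert to SI: F = 2302.0 N
P = Fv ⇒ v = P/F = 107000 W/2302.0 N = 46.4813 m/s = 104.0 mph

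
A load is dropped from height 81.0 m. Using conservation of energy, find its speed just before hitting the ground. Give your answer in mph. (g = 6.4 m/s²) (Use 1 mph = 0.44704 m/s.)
mgh = ½mv² ⇒ v = √(2gh) = √(2·6.4·81.0) = 32.1994 m/s = 72.03 mph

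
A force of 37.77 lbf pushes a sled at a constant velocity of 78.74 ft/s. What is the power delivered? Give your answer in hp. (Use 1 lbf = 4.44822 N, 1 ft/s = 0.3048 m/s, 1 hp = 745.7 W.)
Convert to SI: F = 168.009 N, v = 24.0 m/s
P = Fv = (168.009)(24.0) = 4032.21 W = 5.407 hp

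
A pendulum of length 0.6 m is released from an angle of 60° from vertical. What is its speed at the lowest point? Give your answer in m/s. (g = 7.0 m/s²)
h = L(1 − cosθ) = 0.6(1 − cos60°) = 0.3 m
v = √(2gh) = √(2·7.0·0.3) = 2.049 m/s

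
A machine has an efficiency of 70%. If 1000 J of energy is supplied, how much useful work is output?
W_out = η·W_in = 0.7·1000 = 700.0 J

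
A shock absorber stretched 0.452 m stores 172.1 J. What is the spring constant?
k = 2·PE/x² = 2·172.1/(0.452)² = 1685 N/m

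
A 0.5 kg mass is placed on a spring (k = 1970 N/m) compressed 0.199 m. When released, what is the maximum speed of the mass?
½kx² = ½mv² ⇒ v = x√(k/m) = (0.199)√(1970/0.5) = 12.49 m/s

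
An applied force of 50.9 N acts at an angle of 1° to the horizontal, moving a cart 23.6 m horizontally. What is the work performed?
W = F·d·cosθ = (50.9)(23.6)cos(1°) = 1201 J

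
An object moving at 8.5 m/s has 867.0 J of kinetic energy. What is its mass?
m = 2·KE/v² = 2·867.0/(8.5)² = 24.0 kg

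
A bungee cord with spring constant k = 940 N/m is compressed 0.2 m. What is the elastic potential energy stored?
PE = ½kx² = ½(940)(0.2)² = 18.8 J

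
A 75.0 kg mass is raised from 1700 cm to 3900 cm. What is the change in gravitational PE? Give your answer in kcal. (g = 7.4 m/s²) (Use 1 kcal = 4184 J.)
Convert to SI: m = 75.0 kg, Δh = 22.0 m
ΔPE = mgΔh = (75.0)(7.4)(22.0) = 12210.0 J = 2.918 kcal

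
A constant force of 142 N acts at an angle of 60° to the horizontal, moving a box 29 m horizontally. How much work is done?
W = F·d·cosθ = (142)(29)cos(60°) = 2059 J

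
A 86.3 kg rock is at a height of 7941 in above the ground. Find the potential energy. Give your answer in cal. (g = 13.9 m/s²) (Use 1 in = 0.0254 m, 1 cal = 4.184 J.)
Convert to SI: m = 86.3 kg, h = 201.701 m
PE = mgh = (86.3)(13.9)(201.701) = 241955 J = 57830 cal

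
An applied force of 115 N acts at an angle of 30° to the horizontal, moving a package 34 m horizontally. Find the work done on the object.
W = F·d·cosθ = (115)(34)cos(30°) = 3386 J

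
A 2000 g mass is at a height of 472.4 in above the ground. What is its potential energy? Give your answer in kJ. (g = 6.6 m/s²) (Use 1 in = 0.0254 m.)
Convert to SI: m = 2.0 kg, h = 11.999 m
PE = mgh = (2.0)(6.6)(11.999) = 158.386 J = 0.1584 kJ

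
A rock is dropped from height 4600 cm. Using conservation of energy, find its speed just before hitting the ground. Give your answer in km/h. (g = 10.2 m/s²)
Convert to SI: h = 46.0 m
mgh = ½mv² ⇒ v = √(2gh) = √(2·10.2·46.0) = 30.6333 m/s = 110.3 km/h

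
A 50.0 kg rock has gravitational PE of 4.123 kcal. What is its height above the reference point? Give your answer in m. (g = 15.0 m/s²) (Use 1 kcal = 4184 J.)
Convert to SI: m = 50.0 kg, PE = 17250.6 J
h = PE/(mg) = 17250.6/(50.0·15.0) = 23.0 m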